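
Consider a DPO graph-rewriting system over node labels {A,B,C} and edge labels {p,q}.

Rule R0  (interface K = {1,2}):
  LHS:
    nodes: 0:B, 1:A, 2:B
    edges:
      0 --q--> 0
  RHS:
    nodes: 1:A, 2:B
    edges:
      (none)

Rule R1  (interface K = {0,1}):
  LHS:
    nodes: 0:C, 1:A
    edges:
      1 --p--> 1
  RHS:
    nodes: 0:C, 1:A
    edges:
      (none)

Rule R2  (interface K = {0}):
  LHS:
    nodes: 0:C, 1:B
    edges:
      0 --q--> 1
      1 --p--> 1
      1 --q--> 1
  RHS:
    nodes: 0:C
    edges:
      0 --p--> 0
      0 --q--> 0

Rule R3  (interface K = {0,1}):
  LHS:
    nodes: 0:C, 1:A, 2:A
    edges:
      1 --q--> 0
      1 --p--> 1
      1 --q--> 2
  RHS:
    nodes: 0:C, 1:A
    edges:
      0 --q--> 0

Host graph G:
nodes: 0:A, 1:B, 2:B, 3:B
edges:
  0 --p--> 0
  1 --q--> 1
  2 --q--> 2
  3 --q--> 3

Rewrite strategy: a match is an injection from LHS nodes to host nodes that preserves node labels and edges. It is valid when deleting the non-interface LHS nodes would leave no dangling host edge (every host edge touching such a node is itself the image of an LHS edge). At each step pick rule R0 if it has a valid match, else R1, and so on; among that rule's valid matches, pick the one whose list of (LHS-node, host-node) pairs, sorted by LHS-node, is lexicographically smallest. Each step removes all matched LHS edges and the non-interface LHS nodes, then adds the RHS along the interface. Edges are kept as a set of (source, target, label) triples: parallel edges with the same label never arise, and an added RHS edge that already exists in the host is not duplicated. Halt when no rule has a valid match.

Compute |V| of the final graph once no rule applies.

start.  V:4 E:4  edges: 0-p->0 1-q->1 2-q->2 3-q->3
1. fire R0 via {0↦1, 1↦0, 2↦2}  →  V:3 E:3  edges: 0-p->0 2-q->2 3-q->3
2. fire R0 via {0↦2, 1↦0, 2↦3}  →  V:2 E:2  edges: 0-p->0 3-q->3
final graph: no rule applies after step 2
NF nodes: {0:A, 3:B}

Answer: 2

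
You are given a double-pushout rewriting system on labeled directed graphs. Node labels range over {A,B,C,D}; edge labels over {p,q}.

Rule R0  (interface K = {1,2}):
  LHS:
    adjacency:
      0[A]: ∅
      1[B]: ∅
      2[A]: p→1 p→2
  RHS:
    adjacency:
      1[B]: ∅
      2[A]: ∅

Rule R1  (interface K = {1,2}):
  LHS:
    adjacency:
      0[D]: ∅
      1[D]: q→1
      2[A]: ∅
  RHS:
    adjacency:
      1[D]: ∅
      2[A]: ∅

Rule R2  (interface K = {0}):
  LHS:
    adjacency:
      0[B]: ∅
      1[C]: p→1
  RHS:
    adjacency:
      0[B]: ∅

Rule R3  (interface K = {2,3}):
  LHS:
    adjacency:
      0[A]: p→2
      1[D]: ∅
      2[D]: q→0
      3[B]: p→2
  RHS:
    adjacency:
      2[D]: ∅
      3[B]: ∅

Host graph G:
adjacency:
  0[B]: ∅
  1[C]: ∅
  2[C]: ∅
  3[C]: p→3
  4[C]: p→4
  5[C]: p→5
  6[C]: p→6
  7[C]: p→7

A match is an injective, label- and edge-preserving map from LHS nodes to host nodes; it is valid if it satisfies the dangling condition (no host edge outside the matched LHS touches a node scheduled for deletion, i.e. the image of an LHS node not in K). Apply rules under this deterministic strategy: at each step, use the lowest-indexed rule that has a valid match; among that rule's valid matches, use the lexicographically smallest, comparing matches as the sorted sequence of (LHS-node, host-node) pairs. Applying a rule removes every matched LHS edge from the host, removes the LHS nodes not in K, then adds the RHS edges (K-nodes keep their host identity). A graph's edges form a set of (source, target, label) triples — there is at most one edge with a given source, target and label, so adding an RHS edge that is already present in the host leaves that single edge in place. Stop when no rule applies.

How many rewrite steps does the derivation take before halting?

Answer: 5

Derivation:
[0] host  ⇒  8 nodes, 5 edges  {3-p->3 4-p->4 5-p->5 6-p->6 7-p->7}
[1] R2 @ {0↦0, 1↦3}  ⇒  7 nodes, 4 edges  {4-p->4 5-p->5 6-p->6 7-p->7}
[2] R2 @ {0↦0, 1↦4}  ⇒  6 nodes, 3 edges  {5-p->5 6-p->6 7-p->7}
[3] R2 @ {0↦0, 1↦5}  ⇒  5 nodes, 2 edges  {6-p->6 7-p->7}
[4] R2 @ {0↦0, 1↦6}  ⇒  4 nodes, 1 edges  {7-p->7}
[5] R2 @ {0↦0, 1↦7}  ⇒  3 nodes, 0 edges  {∅}
final graph: no rule applies after step 5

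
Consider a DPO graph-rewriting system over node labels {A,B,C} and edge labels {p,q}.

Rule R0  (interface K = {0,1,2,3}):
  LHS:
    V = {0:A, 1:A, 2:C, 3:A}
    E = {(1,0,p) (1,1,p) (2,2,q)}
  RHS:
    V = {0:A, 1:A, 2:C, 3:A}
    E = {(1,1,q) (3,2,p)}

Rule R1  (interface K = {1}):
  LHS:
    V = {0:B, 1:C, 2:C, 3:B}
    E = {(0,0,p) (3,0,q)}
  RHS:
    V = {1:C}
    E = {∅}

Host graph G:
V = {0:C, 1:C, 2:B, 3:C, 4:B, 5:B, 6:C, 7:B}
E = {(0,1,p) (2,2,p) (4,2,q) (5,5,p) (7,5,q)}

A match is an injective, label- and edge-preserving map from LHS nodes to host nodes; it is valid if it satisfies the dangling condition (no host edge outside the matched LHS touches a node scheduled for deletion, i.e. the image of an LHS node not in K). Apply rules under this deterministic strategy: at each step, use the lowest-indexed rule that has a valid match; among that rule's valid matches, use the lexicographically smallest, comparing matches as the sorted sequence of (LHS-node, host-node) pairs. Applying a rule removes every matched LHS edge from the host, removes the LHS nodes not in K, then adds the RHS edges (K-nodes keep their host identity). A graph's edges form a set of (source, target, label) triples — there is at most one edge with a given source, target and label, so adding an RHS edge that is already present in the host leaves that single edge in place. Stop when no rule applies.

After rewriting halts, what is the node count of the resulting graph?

Answer: 2

Steps:
initial: |V|=8 |E|=5  E = 0-p->1 2-p->2 4-q->2 5-p->5 7-q->5
step 1: apply R1 at {0↦2, 1↦0, 2↦3, 3↦4}  → |V|=5 |E|=3  E = 0-p->1 5-p->5 7-q->5
step 2: apply R1 at {0↦5, 1↦0, 2↦6, 3↦7}  → |V|=2 |E|=1  E = 0-p->1
halt: no rule applies after step 2
NF nodes: {0:C, 1:C}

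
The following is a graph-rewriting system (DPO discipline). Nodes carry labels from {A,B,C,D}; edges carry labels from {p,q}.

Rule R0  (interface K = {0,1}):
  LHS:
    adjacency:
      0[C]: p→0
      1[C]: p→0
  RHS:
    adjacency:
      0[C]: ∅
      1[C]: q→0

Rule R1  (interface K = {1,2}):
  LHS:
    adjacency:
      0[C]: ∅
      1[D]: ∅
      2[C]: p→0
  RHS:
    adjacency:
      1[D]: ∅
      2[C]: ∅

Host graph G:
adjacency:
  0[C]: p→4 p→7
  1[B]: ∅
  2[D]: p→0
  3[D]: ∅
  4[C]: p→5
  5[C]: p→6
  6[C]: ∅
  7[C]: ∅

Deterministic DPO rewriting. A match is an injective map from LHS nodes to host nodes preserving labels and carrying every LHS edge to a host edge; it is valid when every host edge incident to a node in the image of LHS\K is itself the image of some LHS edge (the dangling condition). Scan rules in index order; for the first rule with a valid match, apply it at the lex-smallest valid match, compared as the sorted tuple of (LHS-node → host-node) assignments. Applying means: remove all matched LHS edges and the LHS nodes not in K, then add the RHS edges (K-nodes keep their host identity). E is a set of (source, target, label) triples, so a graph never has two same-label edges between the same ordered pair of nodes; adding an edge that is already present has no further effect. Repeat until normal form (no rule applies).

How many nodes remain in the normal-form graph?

[0] host  ⇒  8 nodes, 5 edges  {0-p->4 0-p->7 2-p->0 4-p->5 5-p->6}
[1] R1 @ {0↦6, 1↦2, 2↦5}  ⇒  7 nodes, 4 edges  {0-p->4 0-p->7 2-p->0 4-p->5}
[2] R1 @ {0↦5, 1↦2, 2↦4}  ⇒  6 nodes, 3 edges  {0-p->4 0-p->7 2-p->0}
[3] R1 @ {0↦4, 1↦2, 2↦0}  ⇒  5 nodes, 2 edges  {0-p->7 2-p->0}
[4] R1 @ {0↦7, 1↦2, 2↦0}  ⇒  4 nodes, 1 edges  {2-p->0}
normal form: no rule applies after step 4
NF nodes: {0:C, 1:B, 2:D, 3:D}

Answer: 4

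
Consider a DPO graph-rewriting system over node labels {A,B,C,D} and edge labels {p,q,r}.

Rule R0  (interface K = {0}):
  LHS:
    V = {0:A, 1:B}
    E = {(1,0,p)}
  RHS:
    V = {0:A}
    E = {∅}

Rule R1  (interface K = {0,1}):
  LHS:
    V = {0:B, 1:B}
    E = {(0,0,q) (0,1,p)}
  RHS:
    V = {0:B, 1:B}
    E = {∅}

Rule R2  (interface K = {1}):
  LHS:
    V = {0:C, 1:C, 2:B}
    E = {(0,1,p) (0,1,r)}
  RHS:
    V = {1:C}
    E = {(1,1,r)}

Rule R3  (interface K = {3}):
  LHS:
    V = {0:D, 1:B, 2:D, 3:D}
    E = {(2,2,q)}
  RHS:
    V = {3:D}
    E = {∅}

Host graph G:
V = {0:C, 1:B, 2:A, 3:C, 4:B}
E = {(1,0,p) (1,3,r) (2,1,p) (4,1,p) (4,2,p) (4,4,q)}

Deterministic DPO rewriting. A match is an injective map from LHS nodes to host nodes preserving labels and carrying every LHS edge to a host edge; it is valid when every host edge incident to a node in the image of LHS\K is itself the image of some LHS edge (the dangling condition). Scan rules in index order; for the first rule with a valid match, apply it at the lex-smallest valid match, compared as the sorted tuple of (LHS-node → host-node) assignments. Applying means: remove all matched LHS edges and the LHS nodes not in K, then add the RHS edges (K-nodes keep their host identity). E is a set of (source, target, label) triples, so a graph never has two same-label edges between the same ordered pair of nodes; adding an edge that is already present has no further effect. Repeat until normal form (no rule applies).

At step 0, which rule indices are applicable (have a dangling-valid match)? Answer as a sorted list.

Answer: [R1]

Steps:
R0: no valid match — 1 raw match, all fail dangling condition
R1: 1 valid match — {0↦4, 1↦1}
R2: no valid match — LHS pattern not found
R3: no valid match — LHS pattern not found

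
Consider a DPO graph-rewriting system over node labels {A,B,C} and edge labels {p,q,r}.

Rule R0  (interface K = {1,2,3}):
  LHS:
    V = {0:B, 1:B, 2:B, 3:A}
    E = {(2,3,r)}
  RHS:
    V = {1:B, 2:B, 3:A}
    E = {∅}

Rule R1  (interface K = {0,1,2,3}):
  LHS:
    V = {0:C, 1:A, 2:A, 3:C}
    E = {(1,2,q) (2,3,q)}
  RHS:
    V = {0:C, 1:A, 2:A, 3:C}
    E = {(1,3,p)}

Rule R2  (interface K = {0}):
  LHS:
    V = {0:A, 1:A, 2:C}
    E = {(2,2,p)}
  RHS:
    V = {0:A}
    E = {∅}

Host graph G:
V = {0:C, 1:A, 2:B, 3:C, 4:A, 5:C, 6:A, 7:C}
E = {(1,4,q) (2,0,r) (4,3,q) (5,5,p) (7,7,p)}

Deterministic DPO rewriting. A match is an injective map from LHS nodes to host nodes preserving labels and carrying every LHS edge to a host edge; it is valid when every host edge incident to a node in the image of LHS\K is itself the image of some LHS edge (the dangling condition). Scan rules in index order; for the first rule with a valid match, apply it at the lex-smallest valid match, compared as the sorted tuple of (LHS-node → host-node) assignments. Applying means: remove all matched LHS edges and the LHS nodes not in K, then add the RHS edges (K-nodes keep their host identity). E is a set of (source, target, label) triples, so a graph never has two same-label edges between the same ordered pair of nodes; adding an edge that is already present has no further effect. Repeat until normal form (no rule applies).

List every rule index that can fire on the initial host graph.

R0: no valid match — LHS pattern not found
R1: 3 valid matches — {0↦0, 1↦1, 2↦4, 3↦3}, {0↦5, 1↦1, 2↦4, 3↦3}, {0↦7, 1↦1, 2↦4, 3↦3}
R2: 4 valid matches — {0↦1, 1↦6, 2↦5}, {0↦1, 1↦6, 2↦7}, {0↦4, 1↦6, 2↦5} (+1 more)

Answer: [R1,R2]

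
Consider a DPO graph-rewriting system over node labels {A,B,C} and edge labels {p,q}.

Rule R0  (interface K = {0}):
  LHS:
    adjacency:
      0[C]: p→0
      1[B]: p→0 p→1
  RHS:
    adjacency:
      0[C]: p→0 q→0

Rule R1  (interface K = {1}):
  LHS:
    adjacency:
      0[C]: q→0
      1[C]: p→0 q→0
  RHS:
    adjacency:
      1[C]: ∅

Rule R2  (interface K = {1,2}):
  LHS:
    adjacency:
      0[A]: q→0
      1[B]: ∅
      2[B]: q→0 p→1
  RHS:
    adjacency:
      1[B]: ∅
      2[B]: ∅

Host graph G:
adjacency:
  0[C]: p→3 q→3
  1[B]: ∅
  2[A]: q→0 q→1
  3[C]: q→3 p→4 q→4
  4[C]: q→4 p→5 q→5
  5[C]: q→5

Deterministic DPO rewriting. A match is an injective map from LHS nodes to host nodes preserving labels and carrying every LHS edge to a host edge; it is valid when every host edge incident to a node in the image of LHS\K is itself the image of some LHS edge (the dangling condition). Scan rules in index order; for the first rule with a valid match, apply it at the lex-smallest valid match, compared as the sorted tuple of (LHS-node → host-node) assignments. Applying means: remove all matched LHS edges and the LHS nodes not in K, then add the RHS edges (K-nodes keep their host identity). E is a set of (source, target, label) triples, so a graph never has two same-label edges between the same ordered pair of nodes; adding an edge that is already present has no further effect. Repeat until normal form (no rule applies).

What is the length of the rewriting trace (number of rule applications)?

initial: |V|=6 |E|=11  E = 0-p->3 0-q->3 2-q->0 2-q->1 3-q->3 3-p->4 3-q->4 4-q->4 4-p->5 4-q->5 5-q->5
step 1: apply R1 at {0↦5, 1↦4}  → |V|=5 |E|=8  E = 0-p->3 0-q->3 2-q->0 2-q->1 3-q->3 3-p->4 3-q->4 4-q->4
step 2: apply R1 at {0↦4, 1↦3}  → |V|=4 |E|=5  E = 0-p->3 0-q->3 2-q->0 2-q->1 3-q->3
step 3: apply R1 at {0↦3, 1↦0}  → |V|=3 |E|=2  E = 2-q->0 2-q->1
halt: no rule applies after step 3

Answer: 3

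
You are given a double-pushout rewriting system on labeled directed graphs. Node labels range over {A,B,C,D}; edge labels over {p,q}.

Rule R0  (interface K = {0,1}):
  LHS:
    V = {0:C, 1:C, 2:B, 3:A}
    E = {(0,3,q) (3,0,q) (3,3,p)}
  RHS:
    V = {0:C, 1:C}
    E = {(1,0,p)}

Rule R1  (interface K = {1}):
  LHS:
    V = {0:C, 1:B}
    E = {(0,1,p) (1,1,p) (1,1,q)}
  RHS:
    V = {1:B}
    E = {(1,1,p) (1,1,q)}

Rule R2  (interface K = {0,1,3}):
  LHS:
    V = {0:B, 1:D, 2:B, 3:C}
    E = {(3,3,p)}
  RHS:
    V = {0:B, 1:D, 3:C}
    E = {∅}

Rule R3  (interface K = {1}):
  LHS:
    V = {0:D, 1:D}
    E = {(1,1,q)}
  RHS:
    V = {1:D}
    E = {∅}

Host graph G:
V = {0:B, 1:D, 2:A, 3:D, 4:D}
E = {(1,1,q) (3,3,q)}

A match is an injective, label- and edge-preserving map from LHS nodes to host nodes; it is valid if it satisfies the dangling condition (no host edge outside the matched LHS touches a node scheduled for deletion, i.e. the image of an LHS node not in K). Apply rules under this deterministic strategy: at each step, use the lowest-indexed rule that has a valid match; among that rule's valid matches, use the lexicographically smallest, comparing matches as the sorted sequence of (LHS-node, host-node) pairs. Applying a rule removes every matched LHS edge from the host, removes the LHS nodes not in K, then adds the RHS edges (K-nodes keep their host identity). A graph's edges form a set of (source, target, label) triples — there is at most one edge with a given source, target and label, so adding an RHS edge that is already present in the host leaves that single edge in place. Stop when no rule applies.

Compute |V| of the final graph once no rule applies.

Answer: 3

Rewrite trace:
[0] host  ⇒  5 nodes, 2 edges  {1-q->1 3-q->3}
[1] R3 @ {0↦4, 1↦1}  ⇒  4 nodes, 1 edges  {3-q->3}
[2] R3 @ {0↦1, 1↦3}  ⇒  3 nodes, 0 edges  {∅}
normal form: no rule applies after step 2
NF nodes: {0:B, 2:A, 3:D}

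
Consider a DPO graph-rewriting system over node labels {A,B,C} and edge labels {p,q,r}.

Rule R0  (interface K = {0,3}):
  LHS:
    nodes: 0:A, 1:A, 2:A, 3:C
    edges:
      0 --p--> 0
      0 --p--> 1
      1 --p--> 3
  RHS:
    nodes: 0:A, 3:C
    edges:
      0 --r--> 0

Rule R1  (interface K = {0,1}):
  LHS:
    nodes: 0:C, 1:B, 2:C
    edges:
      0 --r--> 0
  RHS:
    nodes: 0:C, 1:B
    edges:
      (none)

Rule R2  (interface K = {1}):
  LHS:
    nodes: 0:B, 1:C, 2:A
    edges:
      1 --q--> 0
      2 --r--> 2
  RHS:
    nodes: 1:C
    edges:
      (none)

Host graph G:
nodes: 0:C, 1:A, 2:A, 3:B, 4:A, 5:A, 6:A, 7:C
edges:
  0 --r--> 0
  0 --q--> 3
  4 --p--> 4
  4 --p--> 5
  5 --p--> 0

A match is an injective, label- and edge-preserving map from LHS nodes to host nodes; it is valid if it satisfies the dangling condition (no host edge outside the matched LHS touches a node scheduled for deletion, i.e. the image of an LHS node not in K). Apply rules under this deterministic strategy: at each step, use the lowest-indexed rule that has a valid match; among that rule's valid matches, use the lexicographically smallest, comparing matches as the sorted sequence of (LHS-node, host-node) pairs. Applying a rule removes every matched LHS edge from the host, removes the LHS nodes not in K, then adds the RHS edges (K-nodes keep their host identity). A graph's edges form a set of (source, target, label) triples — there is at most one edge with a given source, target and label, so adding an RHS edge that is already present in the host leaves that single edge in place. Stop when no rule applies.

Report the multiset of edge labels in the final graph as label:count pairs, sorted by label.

Answer: (no edges)

Steps:
[0] host  ⇒  8 nodes, 5 edges  {0-r->0 0-q->3 4-p->4 4-p->5 5-p->0}
[1] R0 @ {0↦4, 1↦5, 2↦1, 3↦0}  ⇒  6 nodes, 3 edges  {0-r->0 0-q->3 4-r->4}
[2] R1 @ {0↦0, 1↦3, 2↦7}  ⇒  5 nodes, 2 edges  {0-q->3 4-r->4}
[3] R2 @ {0↦3, 1↦0, 2↦4}  ⇒  3 nodes, 0 edges  {∅}
normal form: no rule applies after step 3
NF edges: []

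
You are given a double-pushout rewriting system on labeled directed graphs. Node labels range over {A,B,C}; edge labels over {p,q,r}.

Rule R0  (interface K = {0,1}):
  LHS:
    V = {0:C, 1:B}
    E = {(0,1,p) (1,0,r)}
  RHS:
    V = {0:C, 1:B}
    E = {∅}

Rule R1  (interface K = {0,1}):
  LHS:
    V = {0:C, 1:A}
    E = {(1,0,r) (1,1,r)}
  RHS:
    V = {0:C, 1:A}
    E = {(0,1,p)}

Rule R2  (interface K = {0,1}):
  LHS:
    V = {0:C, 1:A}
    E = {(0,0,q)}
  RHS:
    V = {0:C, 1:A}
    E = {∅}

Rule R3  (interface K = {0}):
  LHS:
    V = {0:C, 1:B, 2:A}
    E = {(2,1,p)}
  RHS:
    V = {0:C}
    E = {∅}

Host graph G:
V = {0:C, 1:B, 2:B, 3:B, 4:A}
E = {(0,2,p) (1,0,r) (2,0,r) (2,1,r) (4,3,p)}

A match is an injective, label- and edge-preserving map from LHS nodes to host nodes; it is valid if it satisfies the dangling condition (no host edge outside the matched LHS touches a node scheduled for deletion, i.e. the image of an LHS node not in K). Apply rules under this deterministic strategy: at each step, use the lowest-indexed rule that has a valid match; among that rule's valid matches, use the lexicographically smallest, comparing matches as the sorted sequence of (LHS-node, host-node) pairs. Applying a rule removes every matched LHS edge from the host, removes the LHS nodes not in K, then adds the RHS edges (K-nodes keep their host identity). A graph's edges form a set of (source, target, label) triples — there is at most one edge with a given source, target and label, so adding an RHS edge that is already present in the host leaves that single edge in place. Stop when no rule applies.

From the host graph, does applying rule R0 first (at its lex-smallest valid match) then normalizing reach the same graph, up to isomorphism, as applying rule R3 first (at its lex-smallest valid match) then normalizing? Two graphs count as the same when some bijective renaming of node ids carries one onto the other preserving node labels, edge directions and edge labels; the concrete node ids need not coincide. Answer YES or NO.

branch R0-first: apply at {0↦0, 1↦2} → |E|=3, then 1 more step(s) → NF |V|=3 |E|=2 V={0:C, 1:B, 2:B} E=1-r->0 2-r->1
branch R3-first: apply at {0↦0, 1↦3, 2↦4} → |E|=4, then 1 more step(s) → NF |V|=3 |E|=2 V={0:C, 1:B, 2:B} E=1-r->0 2-r->1
graphs isomorphic (equal up to label-preserving node renaming)

Answer: YES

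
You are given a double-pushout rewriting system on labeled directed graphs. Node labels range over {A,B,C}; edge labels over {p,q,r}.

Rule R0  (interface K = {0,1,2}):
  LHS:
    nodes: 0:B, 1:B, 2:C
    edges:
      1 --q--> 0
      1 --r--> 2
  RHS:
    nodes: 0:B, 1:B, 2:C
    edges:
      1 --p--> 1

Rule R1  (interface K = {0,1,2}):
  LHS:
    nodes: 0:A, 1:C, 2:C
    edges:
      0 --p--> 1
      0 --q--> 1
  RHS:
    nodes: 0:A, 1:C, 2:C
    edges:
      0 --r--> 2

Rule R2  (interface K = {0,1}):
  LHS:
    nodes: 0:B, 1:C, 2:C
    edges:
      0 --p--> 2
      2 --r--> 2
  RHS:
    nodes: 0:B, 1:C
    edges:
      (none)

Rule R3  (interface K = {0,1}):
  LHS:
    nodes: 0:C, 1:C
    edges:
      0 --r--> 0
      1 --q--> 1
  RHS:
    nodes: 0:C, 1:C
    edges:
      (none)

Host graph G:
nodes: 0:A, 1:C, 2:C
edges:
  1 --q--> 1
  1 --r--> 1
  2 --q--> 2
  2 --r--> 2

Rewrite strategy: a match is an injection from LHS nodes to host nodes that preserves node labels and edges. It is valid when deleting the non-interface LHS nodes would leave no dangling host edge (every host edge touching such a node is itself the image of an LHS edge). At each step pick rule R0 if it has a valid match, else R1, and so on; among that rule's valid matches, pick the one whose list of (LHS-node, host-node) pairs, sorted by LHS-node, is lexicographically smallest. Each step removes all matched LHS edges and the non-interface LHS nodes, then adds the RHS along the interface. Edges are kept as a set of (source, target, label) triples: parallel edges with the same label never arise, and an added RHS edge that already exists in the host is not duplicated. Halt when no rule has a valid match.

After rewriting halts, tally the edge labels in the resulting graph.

Answer: (no edges)

Rewrite trace:
[0] host  ⇒  3 nodes, 4 edges  {1-q->1 1-r->1 2-q->2 2-r->2}
[1] R3 @ {0↦1, 1↦2}  ⇒  3 nodes, 2 edges  {1-q->1 2-r->2}
[2] R3 @ {0↦2, 1↦1}  ⇒  3 nodes, 0 edges  {∅}
halt: no rule applies after step 2
NF edges: []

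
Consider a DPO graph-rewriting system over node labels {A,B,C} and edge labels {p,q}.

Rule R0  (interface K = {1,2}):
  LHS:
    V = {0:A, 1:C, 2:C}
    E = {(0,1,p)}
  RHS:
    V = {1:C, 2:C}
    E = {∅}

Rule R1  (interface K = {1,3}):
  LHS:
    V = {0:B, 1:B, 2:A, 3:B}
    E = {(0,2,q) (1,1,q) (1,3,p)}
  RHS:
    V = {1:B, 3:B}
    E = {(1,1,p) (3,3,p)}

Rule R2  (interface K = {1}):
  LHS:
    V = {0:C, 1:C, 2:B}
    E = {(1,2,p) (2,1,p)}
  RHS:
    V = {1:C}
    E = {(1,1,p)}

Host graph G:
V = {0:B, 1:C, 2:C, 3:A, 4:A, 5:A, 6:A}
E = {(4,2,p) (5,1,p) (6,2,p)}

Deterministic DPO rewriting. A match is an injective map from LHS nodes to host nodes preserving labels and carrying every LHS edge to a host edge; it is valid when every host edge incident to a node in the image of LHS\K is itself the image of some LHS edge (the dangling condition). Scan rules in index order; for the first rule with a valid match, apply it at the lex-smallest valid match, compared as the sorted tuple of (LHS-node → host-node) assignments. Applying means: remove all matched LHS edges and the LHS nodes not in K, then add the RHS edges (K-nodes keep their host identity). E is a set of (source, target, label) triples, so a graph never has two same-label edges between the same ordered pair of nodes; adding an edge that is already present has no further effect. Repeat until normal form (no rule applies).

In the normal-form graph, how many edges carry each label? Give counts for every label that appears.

[0] host  ⇒  7 nodes, 3 edges  {4-p->2 5-p->1 6-p->2}
[1] R0 @ {0↦4, 1↦2, 2↦1}  ⇒  6 nodes, 2 edges  {5-p->1 6-p->2}
[2] R0 @ {0↦5, 1↦1, 2↦2}  ⇒  5 nodes, 1 edges  {6-p->2}
[3] R0 @ {0↦6, 1↦2, 2↦1}  ⇒  4 nodes, 0 edges  {∅}
final graph: no rule applies after step 3
NF edges: []

Answer: (no edges)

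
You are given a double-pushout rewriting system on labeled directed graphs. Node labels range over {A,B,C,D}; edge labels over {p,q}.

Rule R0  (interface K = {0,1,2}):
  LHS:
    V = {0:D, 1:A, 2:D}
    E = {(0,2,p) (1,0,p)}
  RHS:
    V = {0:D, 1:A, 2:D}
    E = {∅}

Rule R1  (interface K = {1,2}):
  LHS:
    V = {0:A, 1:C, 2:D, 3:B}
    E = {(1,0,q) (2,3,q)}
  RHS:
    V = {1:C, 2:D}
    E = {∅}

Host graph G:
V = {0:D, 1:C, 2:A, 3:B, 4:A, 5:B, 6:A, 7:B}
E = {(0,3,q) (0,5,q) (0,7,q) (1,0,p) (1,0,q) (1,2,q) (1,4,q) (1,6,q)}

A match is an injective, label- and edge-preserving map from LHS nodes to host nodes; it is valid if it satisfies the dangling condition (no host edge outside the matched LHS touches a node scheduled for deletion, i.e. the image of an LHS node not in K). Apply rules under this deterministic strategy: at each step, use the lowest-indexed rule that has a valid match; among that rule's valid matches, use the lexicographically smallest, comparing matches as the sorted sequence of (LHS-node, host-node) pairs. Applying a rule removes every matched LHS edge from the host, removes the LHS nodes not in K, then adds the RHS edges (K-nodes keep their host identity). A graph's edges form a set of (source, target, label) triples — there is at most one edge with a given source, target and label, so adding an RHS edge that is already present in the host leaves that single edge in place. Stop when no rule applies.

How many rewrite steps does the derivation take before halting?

initial: |V|=8 |E|=8  E = 0-q->3 0-q->5 0-q->7 1-p->0 1-q->0 1-q->2 1-q->4 1-q->6
step 1: apply R1 at {0↦2, 1↦1, 2↦0, 3↦3}  → |V|=6 |E|=6  E = 0-q->5 0-q->7 1-p->0 1-q->0 1-q->4 1-q->6
step 2: apply R1 at {0↦4, 1↦1, 2↦0, 3↦5}  → |V|=4 |E|=4  E = 0-q->7 1-p->0 1-q->0 1-q->6
step 3: apply R1 at {0↦6, 1↦1, 2↦0, 3↦7}  → |V|=2 |E|=2  E = 1-p->0 1-q->0
halt: no rule applies after step 3

Answer: 3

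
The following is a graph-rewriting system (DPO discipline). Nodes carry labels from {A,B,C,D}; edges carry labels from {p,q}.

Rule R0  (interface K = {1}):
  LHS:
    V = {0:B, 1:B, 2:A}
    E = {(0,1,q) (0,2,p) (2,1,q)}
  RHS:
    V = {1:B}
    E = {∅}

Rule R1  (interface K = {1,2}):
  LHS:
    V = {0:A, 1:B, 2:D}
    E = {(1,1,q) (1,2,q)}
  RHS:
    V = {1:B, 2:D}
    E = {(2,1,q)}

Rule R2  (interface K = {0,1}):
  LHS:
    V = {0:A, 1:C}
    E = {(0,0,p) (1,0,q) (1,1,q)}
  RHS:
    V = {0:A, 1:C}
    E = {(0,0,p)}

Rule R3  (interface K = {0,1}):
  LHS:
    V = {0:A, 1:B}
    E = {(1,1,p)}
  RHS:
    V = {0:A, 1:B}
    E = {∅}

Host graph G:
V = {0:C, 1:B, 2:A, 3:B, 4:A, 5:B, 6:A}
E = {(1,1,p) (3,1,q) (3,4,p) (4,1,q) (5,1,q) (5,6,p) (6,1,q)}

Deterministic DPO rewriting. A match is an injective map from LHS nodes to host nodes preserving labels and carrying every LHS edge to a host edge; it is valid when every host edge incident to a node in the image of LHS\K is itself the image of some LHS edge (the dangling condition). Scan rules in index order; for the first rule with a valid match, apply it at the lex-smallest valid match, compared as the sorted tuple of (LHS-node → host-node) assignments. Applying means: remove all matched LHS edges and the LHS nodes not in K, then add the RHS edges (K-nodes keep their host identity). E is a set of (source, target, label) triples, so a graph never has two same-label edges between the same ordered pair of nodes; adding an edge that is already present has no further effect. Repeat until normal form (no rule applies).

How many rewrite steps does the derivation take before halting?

initial: |V|=7 |E|=7  E = 1-p->1 3-q->1 3-p->4 4-q->1 5-q->1 5-p->6 6-q->1
step 1: apply R0 at {0↦3, 1↦1, 2↦4}  → |V|=5 |E|=4  E = 1-p->1 5-q->1 5-p->6 6-q->1
step 2: apply R0 at {0↦5, 1↦1, 2↦6}  → |V|=3 |E|=1  E = 1-p->1
step 3: apply R3 at {0↦2, 1↦1}  → |V|=3 |E|=0  E = ∅
final graph: no rule applies after step 3

Answer: 3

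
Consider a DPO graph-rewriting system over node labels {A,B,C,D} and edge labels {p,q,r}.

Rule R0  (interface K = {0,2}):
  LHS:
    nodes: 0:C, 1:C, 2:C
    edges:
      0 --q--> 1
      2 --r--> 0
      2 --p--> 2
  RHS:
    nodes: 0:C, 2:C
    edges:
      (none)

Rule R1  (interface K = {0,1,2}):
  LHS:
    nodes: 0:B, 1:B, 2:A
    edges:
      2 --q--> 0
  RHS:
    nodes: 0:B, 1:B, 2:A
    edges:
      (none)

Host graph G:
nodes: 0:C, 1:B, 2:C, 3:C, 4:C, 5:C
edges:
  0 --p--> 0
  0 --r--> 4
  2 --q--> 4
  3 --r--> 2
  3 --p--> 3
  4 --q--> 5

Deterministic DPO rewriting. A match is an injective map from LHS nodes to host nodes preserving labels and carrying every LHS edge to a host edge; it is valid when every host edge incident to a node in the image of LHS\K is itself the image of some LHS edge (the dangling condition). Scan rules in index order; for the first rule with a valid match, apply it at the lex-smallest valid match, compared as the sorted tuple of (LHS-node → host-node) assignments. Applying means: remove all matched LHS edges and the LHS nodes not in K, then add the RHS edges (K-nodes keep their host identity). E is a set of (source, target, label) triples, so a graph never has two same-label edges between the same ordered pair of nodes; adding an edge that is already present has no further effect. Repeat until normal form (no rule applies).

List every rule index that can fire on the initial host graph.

R0: 1 valid match — {0↦4, 1↦5, 2↦0}
R1: no valid match — LHS pattern not found

Answer: [R0]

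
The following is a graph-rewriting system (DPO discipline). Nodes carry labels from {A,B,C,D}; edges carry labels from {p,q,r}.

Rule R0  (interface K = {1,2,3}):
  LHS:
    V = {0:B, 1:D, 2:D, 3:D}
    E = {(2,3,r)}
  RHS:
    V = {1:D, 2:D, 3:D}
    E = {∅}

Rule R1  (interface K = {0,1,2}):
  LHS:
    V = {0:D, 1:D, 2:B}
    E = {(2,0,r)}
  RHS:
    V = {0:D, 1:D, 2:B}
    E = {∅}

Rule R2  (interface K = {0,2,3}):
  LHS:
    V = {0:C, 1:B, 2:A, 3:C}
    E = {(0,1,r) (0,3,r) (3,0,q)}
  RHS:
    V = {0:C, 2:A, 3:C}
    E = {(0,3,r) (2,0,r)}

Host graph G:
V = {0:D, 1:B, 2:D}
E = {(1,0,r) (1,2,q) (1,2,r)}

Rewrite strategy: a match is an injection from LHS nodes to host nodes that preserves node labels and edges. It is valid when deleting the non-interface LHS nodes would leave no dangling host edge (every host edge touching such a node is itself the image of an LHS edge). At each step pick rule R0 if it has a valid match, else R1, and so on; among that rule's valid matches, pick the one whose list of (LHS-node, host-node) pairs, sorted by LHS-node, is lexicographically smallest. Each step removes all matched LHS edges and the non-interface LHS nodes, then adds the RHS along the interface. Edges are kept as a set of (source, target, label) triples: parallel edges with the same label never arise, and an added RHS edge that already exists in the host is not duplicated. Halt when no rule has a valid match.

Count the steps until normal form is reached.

Answer: 2

Rewrite trace:
[0] host  ⇒  3 nodes, 3 edges  {1-r->0 1-q->2 1-r->2}
[1] R1 @ {0↦0, 1↦2, 2↦1}  ⇒  3 nodes, 2 edges  {1-q->2 1-r->2}
[2] R1 @ {0↦2, 1↦0, 2↦1}  ⇒  3 nodes, 1 edges  {1-q->2}
halt: no rule applies after step 2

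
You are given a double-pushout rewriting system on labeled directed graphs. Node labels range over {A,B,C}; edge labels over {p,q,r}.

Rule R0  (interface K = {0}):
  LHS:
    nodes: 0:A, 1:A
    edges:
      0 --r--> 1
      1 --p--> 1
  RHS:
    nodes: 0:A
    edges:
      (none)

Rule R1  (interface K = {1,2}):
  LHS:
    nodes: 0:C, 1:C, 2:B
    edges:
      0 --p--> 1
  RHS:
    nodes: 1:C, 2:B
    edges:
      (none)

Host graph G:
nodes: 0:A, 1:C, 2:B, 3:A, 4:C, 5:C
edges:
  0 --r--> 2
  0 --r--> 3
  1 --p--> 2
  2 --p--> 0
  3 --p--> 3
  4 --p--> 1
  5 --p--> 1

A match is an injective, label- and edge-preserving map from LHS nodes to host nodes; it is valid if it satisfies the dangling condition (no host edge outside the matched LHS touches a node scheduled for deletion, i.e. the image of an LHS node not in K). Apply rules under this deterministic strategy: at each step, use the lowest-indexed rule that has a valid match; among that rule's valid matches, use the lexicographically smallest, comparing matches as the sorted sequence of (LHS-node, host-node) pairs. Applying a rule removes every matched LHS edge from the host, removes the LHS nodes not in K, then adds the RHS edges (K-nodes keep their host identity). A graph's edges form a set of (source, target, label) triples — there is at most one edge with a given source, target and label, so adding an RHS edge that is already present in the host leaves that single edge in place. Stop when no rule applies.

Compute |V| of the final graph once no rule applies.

Answer: 3

Rewrite trace:
initial: |V|=6 |E|=7  E = 0-r->2 0-r->3 1-p->2 2-p->0 3-p->3 4-p->1 5-p->1
step 1: apply R0 at {0↦0, 1↦3}  → |V|=5 |E|=5  E = 0-r->2 1-p->2 2-p->0 4-p->1 5-p->1
step 2: apply R1 at {0↦4, 1↦1, 2↦2}  → |V|=4 |E|=4  E = 0-r->2 1-p->2 2-p->0 5-p->1
step 3: apply R1 at {0↦5, 1↦1, 2↦2}  → |V|=3 |E|=3  E = 0-r->2 1-p->2 2-p->0
final graph: no rule applies after step 3
NF nodes: {0:A, 1:C, 2:B}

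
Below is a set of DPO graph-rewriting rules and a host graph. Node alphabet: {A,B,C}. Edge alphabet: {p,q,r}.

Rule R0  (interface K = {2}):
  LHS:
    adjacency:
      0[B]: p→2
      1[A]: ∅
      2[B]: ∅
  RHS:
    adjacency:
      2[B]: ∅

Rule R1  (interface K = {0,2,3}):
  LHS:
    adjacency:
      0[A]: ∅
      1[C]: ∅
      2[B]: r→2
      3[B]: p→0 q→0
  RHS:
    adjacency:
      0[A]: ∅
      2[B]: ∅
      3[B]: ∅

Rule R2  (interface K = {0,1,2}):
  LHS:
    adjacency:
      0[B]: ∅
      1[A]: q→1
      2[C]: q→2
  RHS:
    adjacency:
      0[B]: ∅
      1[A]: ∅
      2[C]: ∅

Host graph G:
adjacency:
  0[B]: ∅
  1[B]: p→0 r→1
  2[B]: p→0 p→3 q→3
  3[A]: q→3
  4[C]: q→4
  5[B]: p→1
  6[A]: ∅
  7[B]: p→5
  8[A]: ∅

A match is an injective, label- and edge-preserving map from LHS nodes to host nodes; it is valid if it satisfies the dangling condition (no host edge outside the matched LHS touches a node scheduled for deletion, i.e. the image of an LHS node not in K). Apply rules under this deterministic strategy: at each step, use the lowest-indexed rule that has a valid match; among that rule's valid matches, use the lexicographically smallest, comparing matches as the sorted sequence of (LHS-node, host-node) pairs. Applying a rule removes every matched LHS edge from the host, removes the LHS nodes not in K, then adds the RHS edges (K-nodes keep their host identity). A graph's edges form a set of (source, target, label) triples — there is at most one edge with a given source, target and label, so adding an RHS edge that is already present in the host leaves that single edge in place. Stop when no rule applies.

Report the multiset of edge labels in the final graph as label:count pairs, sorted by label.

Answer: p:1

Derivation:
initial: |V|=9 |E|=9  E = 1-p->0 1-r->1 2-p->0 2-p->3 2-q->3 3-q->3 4-q->4 5-p->1 7-p->5
step 1: apply R0 at {0↦7, 1↦6, 2↦5}  → |V|=7 |E|=8  E = 1-p->0 1-r->1 2-p->0 2-p->3 2-q->3 3-q->3 4-q->4 5-p->1
step 2: apply R0 at {0↦5, 1↦8, 2↦1}  → |V|=5 |E|=7  E = 1-p->0 1-r->1 2-p->0 2-p->3 2-q->3 3-q->3 4-q->4
step 3: apply R2 at {0↦0, 1↦3, 2↦4}  → |V|=5 |E|=5  E = 1-p->0 1-r->1 2-p->0 2-p->3 2-q->3
step 4: apply R1 at {0↦3, 1↦4, 2↦1, 3↦2}  → |V|=4 |E|=2  E = 1-p->0 2-p->0
step 5: apply R0 at {0↦1, 1↦3, 2↦0}  → |V|=2 |E|=1  E = 2-p->0
normal form: no rule applies after step 5
NF edges: [(2, 0, 'p')]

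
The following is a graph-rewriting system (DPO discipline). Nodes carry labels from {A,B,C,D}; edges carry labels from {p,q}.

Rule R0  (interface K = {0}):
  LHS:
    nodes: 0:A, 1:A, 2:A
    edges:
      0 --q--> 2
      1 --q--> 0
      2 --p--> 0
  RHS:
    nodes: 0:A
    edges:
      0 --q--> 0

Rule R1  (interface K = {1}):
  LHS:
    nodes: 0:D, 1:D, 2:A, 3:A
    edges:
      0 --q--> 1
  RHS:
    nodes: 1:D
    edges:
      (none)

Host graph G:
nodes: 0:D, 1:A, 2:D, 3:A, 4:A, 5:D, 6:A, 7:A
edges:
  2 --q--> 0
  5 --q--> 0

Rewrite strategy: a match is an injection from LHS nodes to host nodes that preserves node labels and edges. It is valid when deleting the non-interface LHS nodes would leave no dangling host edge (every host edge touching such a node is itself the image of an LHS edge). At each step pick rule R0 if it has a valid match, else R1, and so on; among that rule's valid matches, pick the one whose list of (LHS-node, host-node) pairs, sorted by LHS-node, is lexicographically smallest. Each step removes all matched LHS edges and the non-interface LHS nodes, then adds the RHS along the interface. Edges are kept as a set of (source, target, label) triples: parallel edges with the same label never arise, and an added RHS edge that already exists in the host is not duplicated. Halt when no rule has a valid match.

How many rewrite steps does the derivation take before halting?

start.  V:8 E:2  edges: 2-q->0 5-q->0
1. fire R1 via {0↦2, 1↦0, 2↦1, 3↦3}  →  V:5 E:1  edges: 5-q->0
2. fire R1 via {0↦5, 1↦0, 2↦4, 3↦6}  →  V:2 E:0  edges: ∅
halt: no rule applies after step 2

Answer: 2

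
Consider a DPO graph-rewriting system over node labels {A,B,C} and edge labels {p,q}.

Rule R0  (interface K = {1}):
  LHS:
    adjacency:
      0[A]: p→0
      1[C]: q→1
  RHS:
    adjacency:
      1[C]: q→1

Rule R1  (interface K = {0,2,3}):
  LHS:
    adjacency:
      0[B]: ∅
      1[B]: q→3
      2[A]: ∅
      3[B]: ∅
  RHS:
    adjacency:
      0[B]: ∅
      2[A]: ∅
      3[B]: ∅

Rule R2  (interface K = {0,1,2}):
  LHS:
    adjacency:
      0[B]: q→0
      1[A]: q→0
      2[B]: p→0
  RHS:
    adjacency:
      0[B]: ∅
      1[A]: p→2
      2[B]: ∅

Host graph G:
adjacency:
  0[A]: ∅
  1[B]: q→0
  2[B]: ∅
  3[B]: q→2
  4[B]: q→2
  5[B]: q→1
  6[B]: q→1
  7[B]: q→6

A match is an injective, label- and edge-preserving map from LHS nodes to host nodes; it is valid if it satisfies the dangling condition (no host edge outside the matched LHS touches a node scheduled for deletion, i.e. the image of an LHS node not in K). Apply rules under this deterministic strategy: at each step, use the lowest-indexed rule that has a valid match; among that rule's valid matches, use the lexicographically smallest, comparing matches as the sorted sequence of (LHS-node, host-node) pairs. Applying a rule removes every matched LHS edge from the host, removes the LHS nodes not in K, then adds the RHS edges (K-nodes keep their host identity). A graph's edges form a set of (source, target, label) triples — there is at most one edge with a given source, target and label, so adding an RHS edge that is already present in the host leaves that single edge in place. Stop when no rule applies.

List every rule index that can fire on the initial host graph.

Answer: [R1]

Steps:
R0: no valid match — LHS pattern not found
R1: 20 valid matches — {0↦1, 1↦3, 2↦0, 3↦2}, {0↦1, 1↦4, 2↦0, 3↦2}, {0↦1, 1↦7, 2↦0, 3↦6} (+17 more)
R2: no valid match — LHS pattern not found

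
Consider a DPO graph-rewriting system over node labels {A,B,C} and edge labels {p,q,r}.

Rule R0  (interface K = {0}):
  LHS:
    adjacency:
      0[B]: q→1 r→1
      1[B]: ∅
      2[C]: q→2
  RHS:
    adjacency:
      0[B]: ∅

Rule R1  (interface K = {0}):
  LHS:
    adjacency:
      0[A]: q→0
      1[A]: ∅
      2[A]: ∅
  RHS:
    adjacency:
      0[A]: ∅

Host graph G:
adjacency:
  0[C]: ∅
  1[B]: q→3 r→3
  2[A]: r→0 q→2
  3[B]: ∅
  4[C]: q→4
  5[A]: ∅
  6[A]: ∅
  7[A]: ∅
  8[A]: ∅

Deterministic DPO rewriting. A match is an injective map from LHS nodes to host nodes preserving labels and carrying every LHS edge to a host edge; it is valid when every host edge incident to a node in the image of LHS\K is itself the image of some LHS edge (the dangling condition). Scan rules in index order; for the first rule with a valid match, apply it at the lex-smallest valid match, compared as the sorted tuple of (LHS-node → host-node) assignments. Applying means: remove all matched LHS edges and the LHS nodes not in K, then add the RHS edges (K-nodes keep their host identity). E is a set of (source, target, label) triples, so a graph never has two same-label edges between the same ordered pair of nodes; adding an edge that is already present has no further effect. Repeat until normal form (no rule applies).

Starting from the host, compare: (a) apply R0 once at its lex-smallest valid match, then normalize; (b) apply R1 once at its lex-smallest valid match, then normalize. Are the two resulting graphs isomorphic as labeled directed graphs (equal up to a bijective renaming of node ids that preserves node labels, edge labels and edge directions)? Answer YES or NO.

Answer: YES

Steps:
branch R0-first: apply at {0↦1, 1↦3, 2↦4} → |E|=2, then 1 more step(s) → NF |V|=5 |E|=1 V={0:C, 1:B, 2:A, 7:A, 8:A} E=2-r->0
branch R1-first: apply at {0↦2, 1↦5, 2↦6} → |E|=4, then 1 more step(s) → NF |V|=5 |E|=1 V={0:C, 1:B, 2:A, 7:A, 8:A} E=2-r->0
graphs isomorphic (equal up to label-preserving node renaming)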